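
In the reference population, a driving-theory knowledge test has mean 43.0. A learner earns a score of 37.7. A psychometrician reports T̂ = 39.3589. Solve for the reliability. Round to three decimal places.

0.687

T̂ = ρX + (1 − ρ)μ  ⇒  T̂ − μ = ρ(X − μ)
ρ = (T̂ − μ)/(X − μ) = (39.3589 − 43.0) / (37.7 − 43.0) = -3.6411 / -5.3 = 0.68700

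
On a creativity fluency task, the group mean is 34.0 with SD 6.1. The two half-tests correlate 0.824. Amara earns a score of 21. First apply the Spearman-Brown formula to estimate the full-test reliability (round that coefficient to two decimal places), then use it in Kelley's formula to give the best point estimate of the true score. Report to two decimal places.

Spearman-Brown: ρ = 2r/(1 + r) = 2(0.824)/(1 + 0.824) = 1.6480/1.824 = 0.9035 → 0.90
T̂ = ρX + (1 − ρ)μ
  = 0.90 × 21 + 0.10 × 34.0
  = 18.90 + 3.400
  = 22.300
  ≈ 22.30

22.30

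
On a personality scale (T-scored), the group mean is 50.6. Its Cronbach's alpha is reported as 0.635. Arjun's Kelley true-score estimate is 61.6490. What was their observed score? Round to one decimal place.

T̂ = ρX + (1 − ρ)μ  ⇒  X = (T̂ − (1 − ρ)μ) / ρ
X = (61.6490 − 0.365 × 50.6) / 0.635 = (61.6490 − 18.4690) / 0.635 = 43.1800 / 0.635 = 68.000

68.0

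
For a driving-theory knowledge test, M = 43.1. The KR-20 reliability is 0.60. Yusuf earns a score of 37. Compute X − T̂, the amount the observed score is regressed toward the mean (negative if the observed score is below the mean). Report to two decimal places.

-2.44

T̂ = ρX + (1 − ρ)μ
  = 0.60 × 37 + 0.40 × 43.1
  = 22.20 + 17.240
  = 39.4400
  ≈ 39.440
X − T̂ = 37 − 39.440 = -2.440 → -2.44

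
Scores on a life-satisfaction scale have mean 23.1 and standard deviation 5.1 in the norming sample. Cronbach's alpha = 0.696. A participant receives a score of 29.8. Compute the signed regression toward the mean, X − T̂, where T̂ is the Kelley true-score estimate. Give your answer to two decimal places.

T̂ = ρX + (1 − ρ)μ
  = 0.696 × 29.8 + 0.304 × 23.1
  = 20.7408 + 7.0224
  = 27.7632
  ≈ 27.763
X − T̂ = 29.8 − 27.763 = 2.037 → 2.04

2.04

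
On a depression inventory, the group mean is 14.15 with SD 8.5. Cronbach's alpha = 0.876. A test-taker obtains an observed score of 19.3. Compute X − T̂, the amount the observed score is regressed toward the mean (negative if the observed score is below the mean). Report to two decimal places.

0.64

T̂ = ρX + (1 − ρ)μ
  = 0.876 × 19.3 + 0.124 × 14.15
  = 16.9068 + 1.75460
  = 18.6614
  ≈ 18.661
X − T̂ = 19.3 − 18.661 = 0.639 → 0.64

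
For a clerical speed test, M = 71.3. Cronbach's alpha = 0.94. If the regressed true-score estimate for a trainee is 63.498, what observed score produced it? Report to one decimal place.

T̂ = ρX + (1 − ρ)μ  ⇒  X = (T̂ − (1 − ρ)μ) / ρ
X = (63.498 − 0.06 × 71.3) / 0.94 = (63.498 − 4.278) / 0.94 = 59.220 / 0.94 = 63.000

63.0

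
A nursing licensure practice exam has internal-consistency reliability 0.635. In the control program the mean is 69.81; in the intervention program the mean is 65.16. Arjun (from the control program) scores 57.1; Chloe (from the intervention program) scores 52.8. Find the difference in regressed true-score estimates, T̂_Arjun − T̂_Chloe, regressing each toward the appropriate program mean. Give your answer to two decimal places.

4.43

T̂_Arjun = 0.635(57.1) + 0.365(69.81) = 61.7391
T̂_Chloe = 0.635(52.8) + 0.365(65.16) = 57.3114
Difference = 61.7391 − 57.3114 = 4.4278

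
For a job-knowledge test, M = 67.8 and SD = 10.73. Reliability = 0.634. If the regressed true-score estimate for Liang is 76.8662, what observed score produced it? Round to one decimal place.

T̂ = ρX + (1 − ρ)μ  ⇒  X = (T̂ − (1 − ρ)μ) / ρ
X = (76.8662 − 0.366 × 67.8) / 0.634 = (76.8662 − 24.8148) / 0.634 = 52.0514 / 0.634 = 82.100

82.1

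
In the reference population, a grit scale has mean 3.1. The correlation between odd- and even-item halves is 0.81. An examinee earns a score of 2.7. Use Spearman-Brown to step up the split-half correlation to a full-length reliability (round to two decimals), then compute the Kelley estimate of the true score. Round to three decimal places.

Spearman-Brown: ρ = 2r/(1 + r) = 2(0.81)/(1 + 0.81) = 1.620/1.81 = 0.8950 → 0.90
T̂ = ρX + (1 − ρ)μ
  = 0.90 × 2.7 + 0.10 × 3.1
  = 2.430 + 0.310
  = 2.7400
  ≈ 2.740

2.740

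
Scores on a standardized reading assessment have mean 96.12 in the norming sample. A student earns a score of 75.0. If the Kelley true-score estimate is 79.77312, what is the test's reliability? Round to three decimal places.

T̂ = ρX + (1 − ρ)μ  ⇒  T̂ − μ = ρ(X − μ)
ρ = (T̂ − μ)/(X − μ) = (79.77312 − 96.12) / (75.0 − 96.12) = -16.34688 / -21.12 = 0.77400

0.774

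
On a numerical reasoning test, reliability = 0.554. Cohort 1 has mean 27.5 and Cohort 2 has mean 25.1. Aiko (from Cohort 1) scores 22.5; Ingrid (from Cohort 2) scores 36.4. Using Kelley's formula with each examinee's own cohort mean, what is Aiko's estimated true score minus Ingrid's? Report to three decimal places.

-6.630

T̂_Aiko = 0.554(22.5) + 0.446(27.5) = 24.73000
T̂_Ingrid = 0.554(36.4) + 0.446(25.1) = 31.36020
Difference = 24.73000 − 31.36020 = -6.63020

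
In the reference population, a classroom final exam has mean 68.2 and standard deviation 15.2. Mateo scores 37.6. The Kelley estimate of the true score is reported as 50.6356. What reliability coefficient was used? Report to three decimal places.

T̂ = ρX + (1 − ρ)μ  ⇒  T̂ − μ = ρ(X − μ)
ρ = (T̂ − μ)/(X − μ) = (50.6356 − 68.2) / (37.6 − 68.2) = -17.5644 / -30.6 = 0.57400

0.574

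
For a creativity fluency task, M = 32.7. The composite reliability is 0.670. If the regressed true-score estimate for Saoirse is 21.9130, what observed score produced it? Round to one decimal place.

T̂ = ρX + (1 − ρ)μ  ⇒  X = (T̂ − (1 − ρ)μ) / ρ
X = (21.9130 − 0.330 × 32.7) / 0.670 = (21.9130 − 10.7910) / 0.670 = 11.1220 / 0.670 = 16.600

16.6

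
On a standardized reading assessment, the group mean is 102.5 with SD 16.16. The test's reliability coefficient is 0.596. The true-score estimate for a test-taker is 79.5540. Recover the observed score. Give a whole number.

T̂ = ρX + (1 − ρ)μ  ⇒  X = (T̂ − (1 − ρ)μ) / ρ
X = (79.5540 − 0.404 × 102.5) / 0.596 = (79.5540 − 41.4100) / 0.596 = 38.1440 / 0.596 = 64.00

64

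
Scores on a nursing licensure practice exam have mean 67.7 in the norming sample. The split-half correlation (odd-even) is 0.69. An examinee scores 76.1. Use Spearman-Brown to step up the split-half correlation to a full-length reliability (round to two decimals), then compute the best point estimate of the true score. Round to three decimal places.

Spearman-Brown: ρ = 2r/(1 + r) = 2(0.69)/(1 + 0.69) = 1.380/1.69 = 0.8166 → 0.82
T̂ = 0.82(76.1) + 0.18(67.7) = 62.402 + 12.186 = 74.5880 → 74.588

74.588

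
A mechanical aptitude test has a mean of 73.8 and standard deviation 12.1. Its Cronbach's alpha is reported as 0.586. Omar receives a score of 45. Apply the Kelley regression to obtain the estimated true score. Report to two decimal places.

T̂ = 0.586(45) + 0.414(73.8) = 26.370 + 30.5532 = 56.923 → 56.92

56.92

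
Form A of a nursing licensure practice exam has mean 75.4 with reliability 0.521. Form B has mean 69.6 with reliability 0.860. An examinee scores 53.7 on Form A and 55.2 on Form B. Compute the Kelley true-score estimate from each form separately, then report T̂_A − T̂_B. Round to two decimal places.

6.88

T̂_A = 0.521(53.7) + 0.479(75.4) = 64.0943
T̂_B = 0.860(55.2) + 0.140(69.6) = 57.2160
T̂_A − T̂_B = 6.8783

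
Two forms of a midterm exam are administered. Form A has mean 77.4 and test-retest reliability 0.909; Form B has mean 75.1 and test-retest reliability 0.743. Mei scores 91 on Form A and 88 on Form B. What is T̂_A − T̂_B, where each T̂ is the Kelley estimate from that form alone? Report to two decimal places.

5.08

T̂_A = 0.909(91) + 0.091(77.4) = 89.7624
T̂_B = 0.743(88) + 0.257(75.1) = 84.6847
T̂_A − T̂_B = 5.0777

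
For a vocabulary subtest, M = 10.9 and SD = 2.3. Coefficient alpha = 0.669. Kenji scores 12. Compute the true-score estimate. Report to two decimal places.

11.64

T̂ = 0.669(12) + 0.331(10.9) = 8.028 + 3.6079 = 11.636 → 11.64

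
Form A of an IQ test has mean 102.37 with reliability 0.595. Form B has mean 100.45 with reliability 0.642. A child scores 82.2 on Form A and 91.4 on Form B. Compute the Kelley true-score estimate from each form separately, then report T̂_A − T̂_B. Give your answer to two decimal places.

T̂_A = 0.595(82.2) + 0.405(102.37) = 90.3689
T̂_B = 0.642(91.4) + 0.358(100.45) = 94.6399
T̂_A − T̂_B = -4.2711

-4.27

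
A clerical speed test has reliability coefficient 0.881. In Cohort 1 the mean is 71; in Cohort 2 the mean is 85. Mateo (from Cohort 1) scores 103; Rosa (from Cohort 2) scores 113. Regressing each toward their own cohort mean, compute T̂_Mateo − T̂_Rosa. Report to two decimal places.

T̂_Mateo = 0.881(103) + 0.119(71) = 99.1920
T̂_Rosa = 0.881(113) + 0.119(85) = 109.6680
Difference = 99.1920 − 109.6680 = -10.4760

-10.48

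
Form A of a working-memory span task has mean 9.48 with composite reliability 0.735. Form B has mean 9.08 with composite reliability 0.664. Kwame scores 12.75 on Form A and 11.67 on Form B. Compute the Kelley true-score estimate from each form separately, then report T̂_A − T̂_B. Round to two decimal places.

1.08

T̂_A = 0.735(12.75) + 0.265(9.48) = 11.8834
T̂_B = 0.664(11.67) + 0.336(9.08) = 10.7998
T̂_A − T̂_B = 1.0837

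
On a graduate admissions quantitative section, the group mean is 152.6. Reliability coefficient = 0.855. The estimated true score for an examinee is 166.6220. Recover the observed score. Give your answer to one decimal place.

169.0

T̂ = ρX + (1 − ρ)μ  ⇒  X = (T̂ − (1 − ρ)μ) / ρ
X = (166.6220 − 0.145 × 152.6) / 0.855 = (166.6220 − 22.1270) / 0.855 = 144.4950 / 0.855 = 169.000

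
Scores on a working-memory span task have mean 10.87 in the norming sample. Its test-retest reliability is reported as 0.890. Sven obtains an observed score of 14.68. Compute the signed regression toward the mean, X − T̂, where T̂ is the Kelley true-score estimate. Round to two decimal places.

T̂ = 0.890(14.68) + 0.110(10.87) = 13.06520 + 1.19570 = 14.2609 → 14.261
X − T̂ = 14.68 − 14.261 = 0.419 → 0.42

0.42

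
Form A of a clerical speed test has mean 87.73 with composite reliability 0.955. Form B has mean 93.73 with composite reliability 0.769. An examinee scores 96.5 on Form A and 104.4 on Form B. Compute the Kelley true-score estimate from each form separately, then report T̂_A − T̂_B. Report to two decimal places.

-5.83

T̂_A = 0.955(96.5) + 0.045(87.73) = 96.1054
T̂_B = 0.769(104.4) + 0.231(93.73) = 101.9352
T̂_A − T̂_B = -5.8299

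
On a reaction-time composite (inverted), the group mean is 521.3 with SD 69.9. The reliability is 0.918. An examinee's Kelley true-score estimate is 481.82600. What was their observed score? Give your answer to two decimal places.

478.30

T̂ = ρX + (1 − ρ)μ  ⇒  X = (T̂ − (1 − ρ)μ) / ρ
X = (481.82600 − 0.082 × 521.3) / 0.918 = (481.82600 − 42.7466) / 0.918 = 439.07940 / 0.918 = 478.3000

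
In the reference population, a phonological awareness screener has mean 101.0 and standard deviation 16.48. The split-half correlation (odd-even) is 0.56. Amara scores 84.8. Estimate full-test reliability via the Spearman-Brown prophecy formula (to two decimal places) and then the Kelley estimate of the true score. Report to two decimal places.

Spearman-Brown: ρ = 2r/(1 + r) = 2(0.56)/(1 + 0.56) = 1.120/1.56 = 0.7179 → 0.72
T̂ = ρX + (1 − ρ)μ
  = 0.72 × 84.8 + 0.28 × 101.0
  = 61.056 + 28.280
  = 89.336
  ≈ 89.34

89.34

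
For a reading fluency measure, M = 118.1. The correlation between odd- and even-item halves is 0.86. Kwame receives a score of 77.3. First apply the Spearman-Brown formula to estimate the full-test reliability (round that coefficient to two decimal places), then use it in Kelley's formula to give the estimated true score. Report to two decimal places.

80.56

Spearman-Brown: ρ = 2r/(1 + r) = 2(0.86)/(1 + 0.86) = 1.720/1.86 = 0.9247 → 0.92
T̂ = ρX + (1 − ρ)μ
  = 0.92 × 77.3 + 0.08 × 118.1
  = 71.116 + 9.448
  = 80.564
  ≈ 80.56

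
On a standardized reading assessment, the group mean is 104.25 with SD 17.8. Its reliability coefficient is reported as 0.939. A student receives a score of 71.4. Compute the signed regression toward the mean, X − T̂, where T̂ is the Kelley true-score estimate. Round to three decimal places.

-2.004

T̂ = ρX + (1 − ρ)μ
  = 0.939 × 71.4 + 0.061 × 104.25
  = 67.0446 + 6.35925
  = 73.40385
  ≈ 73.4039
X − T̂ = 71.4 − 73.4039 = -2.0038 → -2.004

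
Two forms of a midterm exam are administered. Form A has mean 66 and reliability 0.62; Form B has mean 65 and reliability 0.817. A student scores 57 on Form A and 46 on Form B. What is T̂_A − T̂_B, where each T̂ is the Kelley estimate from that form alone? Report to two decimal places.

T̂_A = 0.62(57) + 0.38(66) = 60.4200
T̂_B = 0.817(46) + 0.183(65) = 49.4770
T̂_A − T̂_B = 10.9430

10.94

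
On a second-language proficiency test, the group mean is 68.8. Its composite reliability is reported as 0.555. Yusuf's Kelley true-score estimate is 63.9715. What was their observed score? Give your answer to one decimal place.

60.1

T̂ = ρX + (1 − ρ)μ  ⇒  X = (T̂ − (1 − ρ)μ) / ρ
X = (63.9715 − 0.445 × 68.8) / 0.555 = (63.9715 − 30.6160) / 0.555 = 33.3555 / 0.555 = 60.100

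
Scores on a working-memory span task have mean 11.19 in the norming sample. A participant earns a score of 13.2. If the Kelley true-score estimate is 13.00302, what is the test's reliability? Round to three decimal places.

0.902

T̂ = ρX + (1 − ρ)μ  ⇒  T̂ − μ = ρ(X − μ)
ρ = (T̂ − μ)/(X − μ) = (13.00302 − 11.19) / (13.2 − 11.19) = 1.81302 / 2.01 = 0.90200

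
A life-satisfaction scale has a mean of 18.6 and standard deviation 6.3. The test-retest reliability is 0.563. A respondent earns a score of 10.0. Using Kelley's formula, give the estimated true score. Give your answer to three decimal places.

13.758

T̂ = ρX + (1 − ρ)μ
  = 0.563 × 10.0 + 0.437 × 18.6
  = 5.6300 + 8.1282
  = 13.7582
  ≈ 13.758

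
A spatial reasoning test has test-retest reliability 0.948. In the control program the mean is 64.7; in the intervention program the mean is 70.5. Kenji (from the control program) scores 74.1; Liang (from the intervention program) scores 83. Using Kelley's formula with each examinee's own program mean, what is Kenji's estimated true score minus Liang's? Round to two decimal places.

-8.74

T̂_Kenji = 0.948(74.1) + 0.052(64.7) = 73.6112
T̂_Liang = 0.948(83) + 0.052(70.5) = 82.3500
Difference = 73.6112 − 82.3500 = -8.7388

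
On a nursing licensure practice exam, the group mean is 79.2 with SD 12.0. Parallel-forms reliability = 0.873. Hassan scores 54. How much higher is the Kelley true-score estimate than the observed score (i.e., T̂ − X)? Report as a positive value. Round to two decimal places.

Kelley's formula gives T̂ = 0.873·54 + 0.127·79.2 = 47.142 + 10.0584 = 57.2004.
T̂ − X = 57.200 − 54 = 3.200 → 3.20

3.20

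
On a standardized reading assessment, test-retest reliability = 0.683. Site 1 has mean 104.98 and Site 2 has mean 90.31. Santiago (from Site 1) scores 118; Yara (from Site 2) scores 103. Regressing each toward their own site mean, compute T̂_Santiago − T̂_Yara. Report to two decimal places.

14.90

T̂_Santiago = 0.683(118) + 0.317(104.98) = 113.8727
T̂_Yara = 0.683(103) + 0.317(90.31) = 98.9773
Difference = 113.8727 − 98.9773 = 14.8954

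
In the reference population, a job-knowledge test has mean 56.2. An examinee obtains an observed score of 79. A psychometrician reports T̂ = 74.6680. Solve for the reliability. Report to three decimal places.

T̂ = ρX + (1 − ρ)μ  ⇒  T̂ − μ = ρ(X − μ)
ρ = (T̂ − μ)/(X − μ) = (74.6680 − 56.2) / (79 − 56.2) = 18.4680 / 22.8 = 0.81000

0.810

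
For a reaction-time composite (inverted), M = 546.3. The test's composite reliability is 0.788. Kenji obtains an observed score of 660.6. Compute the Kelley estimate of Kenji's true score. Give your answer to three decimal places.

636.368

Weight the observed score by reliability and the mean by (1 − reliability): T̂ = 0.788·660.6 + 0.212·546.3 = 520.5528 + 115.8156 = 636.3684.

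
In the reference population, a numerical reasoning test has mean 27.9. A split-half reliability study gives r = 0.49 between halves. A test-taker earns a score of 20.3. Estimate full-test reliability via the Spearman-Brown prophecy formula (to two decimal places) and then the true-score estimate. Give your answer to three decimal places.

Spearman-Brown: ρ = 2r/(1 + r) = 2(0.49)/(1 + 0.49) = 0.980/1.49 = 0.6577 → 0.66
Kelley's formula gives T̂ = 0.66·20.3 + 0.34·27.9 = 13.398 + 9.486 = 22.8840.

22.884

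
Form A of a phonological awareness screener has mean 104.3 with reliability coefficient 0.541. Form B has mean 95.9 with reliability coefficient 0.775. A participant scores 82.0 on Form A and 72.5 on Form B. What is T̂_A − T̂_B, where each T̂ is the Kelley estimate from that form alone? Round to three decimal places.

T̂_A = 0.541(82.0) + 0.459(104.3) = 92.23570
T̂_B = 0.775(72.5) + 0.225(95.9) = 77.76500
T̂_A − T̂_B = 14.47070

14.471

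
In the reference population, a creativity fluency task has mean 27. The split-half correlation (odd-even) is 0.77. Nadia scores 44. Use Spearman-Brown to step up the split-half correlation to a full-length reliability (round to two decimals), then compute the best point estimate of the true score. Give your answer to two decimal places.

Spearman-Brown: ρ = 2r/(1 + r) = 2(0.77)/(1 + 0.77) = 1.540/1.77 = 0.8701 → 0.87
T̂ = ρX + (1 − ρ)μ
  = 0.87 × 44 + 0.13 × 27
  = 38.28 + 3.51
  = 41.790
  ≈ 41.79

41.79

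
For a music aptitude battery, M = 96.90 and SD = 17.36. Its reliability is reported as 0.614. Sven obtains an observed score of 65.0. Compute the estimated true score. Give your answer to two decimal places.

77.31

Weight the observed score by reliability and the mean by (1 − reliability): T̂ = 0.614·65.0 + 0.386·96.90 = 39.9100 + 37.40340 = 77.313.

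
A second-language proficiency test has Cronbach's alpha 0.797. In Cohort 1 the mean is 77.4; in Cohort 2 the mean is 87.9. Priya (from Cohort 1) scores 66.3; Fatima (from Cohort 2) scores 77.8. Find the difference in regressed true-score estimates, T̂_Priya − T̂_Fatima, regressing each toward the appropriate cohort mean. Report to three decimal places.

-11.297

T̂_Priya = 0.797(66.3) + 0.203(77.4) = 68.55330
T̂_Fatima = 0.797(77.8) + 0.203(87.9) = 79.85030
Difference = 68.55330 − 79.85030 = -11.29700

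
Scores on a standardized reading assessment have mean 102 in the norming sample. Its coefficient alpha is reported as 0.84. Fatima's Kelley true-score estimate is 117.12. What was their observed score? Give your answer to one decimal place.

T̂ = ρX + (1 − ρ)μ  ⇒  X = (T̂ − (1 − ρ)μ) / ρ
X = (117.12 − 0.16 × 102) / 0.84 = (117.12 − 16.32) / 0.84 = 100.80 / 0.84 = 120.000

120.0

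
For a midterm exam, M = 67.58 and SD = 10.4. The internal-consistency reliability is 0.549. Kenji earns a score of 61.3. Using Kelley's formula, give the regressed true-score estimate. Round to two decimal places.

Kelley's formula gives T̂ = 0.549·61.3 + 0.451·67.58 = 33.6537 + 30.47858 = 64.132.

64.13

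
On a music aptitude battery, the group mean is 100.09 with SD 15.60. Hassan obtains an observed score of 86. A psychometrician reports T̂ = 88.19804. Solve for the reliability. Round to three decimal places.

T̂ = ρX + (1 − ρ)μ  ⇒  T̂ − μ = ρ(X − μ)
ρ = (T̂ − μ)/(X − μ) = (88.19804 − 100.09) / (86 − 100.09) = -11.89196 / -14.09 = 0.84400

0.844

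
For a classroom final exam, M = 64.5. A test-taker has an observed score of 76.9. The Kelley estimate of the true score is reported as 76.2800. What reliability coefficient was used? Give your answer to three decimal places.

T̂ = ρX + (1 − ρ)μ  ⇒  T̂ − μ = ρ(X − μ)
ρ = (T̂ − μ)/(X − μ) = (76.2800 − 64.5) / (76.9 − 64.5) = 11.7800 / 12.4 = 0.95000

0.950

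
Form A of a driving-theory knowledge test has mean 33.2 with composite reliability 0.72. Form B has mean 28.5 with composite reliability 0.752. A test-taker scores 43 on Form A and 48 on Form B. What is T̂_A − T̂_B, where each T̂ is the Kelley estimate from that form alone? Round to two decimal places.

-2.91

T̂_A = 0.72(43) + 0.28(33.2) = 40.2560
T̂_B = 0.752(48) + 0.248(28.5) = 43.1640
T̂_A − T̂_B = -2.9080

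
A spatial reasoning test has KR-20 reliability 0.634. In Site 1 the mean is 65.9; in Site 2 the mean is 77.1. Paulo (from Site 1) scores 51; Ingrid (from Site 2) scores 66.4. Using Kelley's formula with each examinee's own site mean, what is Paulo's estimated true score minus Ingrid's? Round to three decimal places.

T̂_Paulo = 0.634(51) + 0.366(65.9) = 56.45340
T̂_Ingrid = 0.634(66.4) + 0.366(77.1) = 70.31620
Difference = 56.45340 − 70.31620 = -13.86280

-13.863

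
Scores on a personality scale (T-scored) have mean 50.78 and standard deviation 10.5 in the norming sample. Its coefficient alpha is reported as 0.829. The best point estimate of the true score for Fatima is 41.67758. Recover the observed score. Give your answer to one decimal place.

T̂ = ρX + (1 − ρ)μ  ⇒  X = (T̂ − (1 − ρ)μ) / ρ
X = (41.67758 − 0.171 × 50.78) / 0.829 = (41.67758 − 8.68338) / 0.829 = 32.99420 / 0.829 = 39.800

39.8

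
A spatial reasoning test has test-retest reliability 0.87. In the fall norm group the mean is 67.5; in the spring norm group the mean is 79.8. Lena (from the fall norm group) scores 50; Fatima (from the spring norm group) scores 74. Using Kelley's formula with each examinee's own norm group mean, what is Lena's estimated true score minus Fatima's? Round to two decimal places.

-22.48

T̂_Lena = 0.87(50) + 0.13(67.5) = 52.2750
T̂_Fatima = 0.87(74) + 0.13(79.8) = 74.7540
Difference = 52.2750 − 74.7540 = -22.4790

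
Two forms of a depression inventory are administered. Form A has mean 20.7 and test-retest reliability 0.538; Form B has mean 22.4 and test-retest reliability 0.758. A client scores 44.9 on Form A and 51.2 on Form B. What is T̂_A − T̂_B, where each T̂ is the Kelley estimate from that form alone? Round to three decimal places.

-10.511

T̂_A = 0.538(44.9) + 0.462(20.7) = 33.71960
T̂_B = 0.758(51.2) + 0.242(22.4) = 44.23040
T̂_A − T̂_B = -10.51080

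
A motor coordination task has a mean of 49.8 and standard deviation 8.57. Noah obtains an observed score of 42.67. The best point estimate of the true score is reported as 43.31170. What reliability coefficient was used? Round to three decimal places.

0.910

T̂ = ρX + (1 − ρ)μ  ⇒  T̂ − μ = ρ(X − μ)
ρ = (T̂ − μ)/(X − μ) = (43.31170 − 49.8) / (42.67 − 49.8) = -6.48830 / -7.13 = 0.91000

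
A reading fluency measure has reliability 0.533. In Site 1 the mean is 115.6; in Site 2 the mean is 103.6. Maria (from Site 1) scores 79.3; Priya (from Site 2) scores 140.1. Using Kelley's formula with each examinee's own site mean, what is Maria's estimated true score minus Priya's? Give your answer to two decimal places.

-26.80

T̂_Maria = 0.533(79.3) + 0.467(115.6) = 96.2521
T̂_Priya = 0.533(140.1) + 0.467(103.6) = 123.0545
Difference = 96.2521 − 123.0545 = -26.8024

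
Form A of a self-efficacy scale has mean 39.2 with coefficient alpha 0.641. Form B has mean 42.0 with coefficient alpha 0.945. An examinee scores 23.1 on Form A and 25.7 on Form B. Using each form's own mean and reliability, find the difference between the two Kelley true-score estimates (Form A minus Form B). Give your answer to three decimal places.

T̂_A = 0.641(23.1) + 0.359(39.2) = 28.87990
T̂_B = 0.945(25.7) + 0.055(42.0) = 26.59650
T̂_A − T̂_B = 2.28340

2.283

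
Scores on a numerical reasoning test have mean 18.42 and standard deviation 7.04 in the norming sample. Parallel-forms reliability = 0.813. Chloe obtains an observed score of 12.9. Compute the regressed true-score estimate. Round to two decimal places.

13.93

Regress the observed score toward the mean by the unreliability: T̂ = 0.813·12.9 + 0.187·18.42 = 10.4877 + 3.44454 = 13.932.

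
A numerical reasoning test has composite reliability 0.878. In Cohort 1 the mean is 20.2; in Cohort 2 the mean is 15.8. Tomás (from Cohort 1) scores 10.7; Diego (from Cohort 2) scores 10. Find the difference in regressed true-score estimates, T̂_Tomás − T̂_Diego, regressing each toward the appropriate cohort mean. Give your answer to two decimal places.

1.15

T̂_Tomás = 0.878(10.7) + 0.122(20.2) = 11.8590
T̂_Diego = 0.878(10) + 0.122(15.8) = 10.7076
Difference = 11.8590 − 10.7076 = 1.1514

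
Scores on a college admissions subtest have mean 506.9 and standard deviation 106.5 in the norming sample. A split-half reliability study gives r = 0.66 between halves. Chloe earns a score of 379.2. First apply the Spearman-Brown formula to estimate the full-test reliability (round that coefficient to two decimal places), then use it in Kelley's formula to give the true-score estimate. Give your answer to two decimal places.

404.74

Spearman-Brown: ρ = 2r/(1 + r) = 2(0.66)/(1 + 0.66) = 1.320/1.66 = 0.7952 → 0.80
T̂ = 0.80(379.2) + 0.20(506.9) = 303.360 + 101.380 = 404.740 → 404.74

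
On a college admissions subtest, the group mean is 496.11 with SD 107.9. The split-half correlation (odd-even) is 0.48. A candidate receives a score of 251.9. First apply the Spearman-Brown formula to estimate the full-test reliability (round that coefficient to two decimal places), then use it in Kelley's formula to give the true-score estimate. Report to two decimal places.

Spearman-Brown: ρ = 2r/(1 + r) = 2(0.48)/(1 + 0.48) = 0.960/1.48 = 0.6486 → 0.65
T̂ = 0.65(251.9) + 0.35(496.11) = 163.735 + 173.6385 = 337.374 → 337.37

337.37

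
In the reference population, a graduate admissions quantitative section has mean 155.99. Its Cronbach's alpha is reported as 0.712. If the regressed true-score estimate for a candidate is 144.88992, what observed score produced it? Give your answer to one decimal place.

140.4

T̂ = ρX + (1 − ρ)μ  ⇒  X = (T̂ − (1 − ρ)μ) / ρ
X = (144.88992 − 0.288 × 155.99) / 0.712 = (144.88992 − 44.92512) / 0.712 = 99.96480 / 0.712 = 140.400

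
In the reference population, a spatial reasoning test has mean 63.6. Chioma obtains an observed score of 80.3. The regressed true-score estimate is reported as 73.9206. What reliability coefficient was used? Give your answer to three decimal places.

T̂ = ρX + (1 − ρ)μ  ⇒  T̂ − μ = ρ(X − μ)
ρ = (T̂ − μ)/(X − μ) = (73.9206 − 63.6) / (80.3 − 63.6) = 10.3206 / 16.7 = 0.61800

0.618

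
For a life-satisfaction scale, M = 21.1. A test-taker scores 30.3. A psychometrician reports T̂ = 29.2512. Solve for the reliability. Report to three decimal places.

0.886

T̂ = ρX + (1 − ρ)μ  ⇒  T̂ − μ = ρ(X − μ)
ρ = (T̂ − μ)/(X − μ) = (29.2512 − 21.1) / (30.3 − 21.1) = 8.1512 / 9.2 = 0.88600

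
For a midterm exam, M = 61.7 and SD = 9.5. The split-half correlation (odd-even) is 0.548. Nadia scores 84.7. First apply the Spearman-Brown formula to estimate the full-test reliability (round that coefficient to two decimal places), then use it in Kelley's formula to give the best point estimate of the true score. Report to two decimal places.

Spearman-Brown: ρ = 2r/(1 + r) = 2(0.548)/(1 + 0.548) = 1.0960/1.548 = 0.7080 → 0.71
T̂ = ρX + (1 − ρ)μ
  = 0.71 × 84.7 + 0.29 × 61.7
  = 60.137 + 17.893
  = 78.030
  ≈ 78.03

78.03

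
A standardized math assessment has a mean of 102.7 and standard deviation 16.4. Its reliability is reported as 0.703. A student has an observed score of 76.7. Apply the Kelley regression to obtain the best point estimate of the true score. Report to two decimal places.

T̂ = ρX + (1 − ρ)μ
  = 0.703 × 76.7 + 0.297 × 102.7
  = 53.9201 + 30.5019
  = 84.422
  ≈ 84.42

84.42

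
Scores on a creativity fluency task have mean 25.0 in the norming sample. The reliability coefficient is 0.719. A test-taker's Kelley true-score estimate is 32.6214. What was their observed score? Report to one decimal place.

35.6

T̂ = ρX + (1 − ρ)μ  ⇒  X = (T̂ − (1 − ρ)μ) / ρ
X = (32.6214 − 0.281 × 25.0) / 0.719 = (32.6214 − 7.0250) / 0.719 = 25.5964 / 0.719 = 35.600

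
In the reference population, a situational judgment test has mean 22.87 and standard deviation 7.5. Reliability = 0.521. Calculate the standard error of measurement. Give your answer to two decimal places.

5.19

SEM = SD · √(1 − ρ) = 7.5 × √0.479 = 7.5 × 0.6921 = 5.191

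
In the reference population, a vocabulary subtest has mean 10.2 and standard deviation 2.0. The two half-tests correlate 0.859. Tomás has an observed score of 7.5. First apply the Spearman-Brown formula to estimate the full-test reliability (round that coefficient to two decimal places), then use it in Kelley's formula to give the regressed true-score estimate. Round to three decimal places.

7.716

Spearman-Brown: ρ = 2r/(1 + r) = 2(0.859)/(1 + 0.859) = 1.7180/1.859 = 0.9242 → 0.92
Weight the observed score by reliability and the mean by (1 − reliability): T̂ = 0.92·7.5 + 0.08·10.2 = 6.900 + 0.816 = 7.7160.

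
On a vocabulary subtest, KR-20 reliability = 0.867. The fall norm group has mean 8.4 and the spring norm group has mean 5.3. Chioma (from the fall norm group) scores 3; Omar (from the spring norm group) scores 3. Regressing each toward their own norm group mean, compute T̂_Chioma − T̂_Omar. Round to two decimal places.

T̂_Chioma = 0.867(3) + 0.133(8.4) = 3.7182
T̂_Omar = 0.867(3) + 0.133(5.3) = 3.3059
Difference = 3.7182 − 3.3059 = 0.4123

0.41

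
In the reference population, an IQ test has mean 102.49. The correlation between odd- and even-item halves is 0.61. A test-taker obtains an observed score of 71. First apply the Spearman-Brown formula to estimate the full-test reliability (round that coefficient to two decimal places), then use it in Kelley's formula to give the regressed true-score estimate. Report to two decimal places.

78.56

Spearman-Brown: ρ = 2r/(1 + r) = 2(0.61)/(1 + 0.61) = 1.220/1.61 = 0.7578 → 0.76
Regress the observed score toward the mean by the unreliability: T̂ = 0.76·71 + 0.24·102.49 = 53.96 + 24.5976 = 78.558.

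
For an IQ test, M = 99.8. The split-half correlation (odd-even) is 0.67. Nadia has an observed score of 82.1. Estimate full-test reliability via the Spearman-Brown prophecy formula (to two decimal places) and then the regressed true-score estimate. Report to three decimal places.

85.640

Spearman-Brown: ρ = 2r/(1 + r) = 2(0.67)/(1 + 0.67) = 1.340/1.67 = 0.8024 → 0.80
Kelley's formula gives T̂ = 0.80·82.1 + 0.20·99.8 = 65.680 + 19.960 = 85.6400.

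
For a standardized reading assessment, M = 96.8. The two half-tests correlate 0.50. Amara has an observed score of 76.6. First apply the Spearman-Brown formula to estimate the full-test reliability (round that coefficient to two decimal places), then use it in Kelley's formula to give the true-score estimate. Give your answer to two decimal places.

83.27

Spearman-Brown: ρ = 2r/(1 + r) = 2(0.50)/(1 + 0.50) = 1.000/1.50 = 0.6667 → 0.67
Kelley's formula gives T̂ = 0.67·76.6 + 0.33·96.8 = 51.322 + 31.944 = 83.266.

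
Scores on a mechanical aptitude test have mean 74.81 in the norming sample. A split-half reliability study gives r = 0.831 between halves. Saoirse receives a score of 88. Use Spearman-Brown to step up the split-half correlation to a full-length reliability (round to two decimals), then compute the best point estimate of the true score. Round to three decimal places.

Spearman-Brown: ρ = 2r/(1 + r) = 2(0.831)/(1 + 0.831) = 1.6620/1.831 = 0.9077 → 0.91
T̂ = ρX + (1 − ρ)μ
  = 0.91 × 88 + 0.09 × 74.81
  = 80.08 + 6.7329
  = 86.8129
  ≈ 86.813

86.813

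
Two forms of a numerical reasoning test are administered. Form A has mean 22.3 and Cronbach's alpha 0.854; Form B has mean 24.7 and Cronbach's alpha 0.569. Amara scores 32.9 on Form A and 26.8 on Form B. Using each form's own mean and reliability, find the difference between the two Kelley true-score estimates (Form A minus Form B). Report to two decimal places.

5.46

T̂_A = 0.854(32.9) + 0.146(22.3) = 31.3524
T̂_B = 0.569(26.8) + 0.431(24.7) = 25.8949
T̂_A − T̂_B = 5.4575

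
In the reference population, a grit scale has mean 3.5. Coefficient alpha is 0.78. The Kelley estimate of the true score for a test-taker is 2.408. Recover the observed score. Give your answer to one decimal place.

T̂ = ρX + (1 − ρ)μ  ⇒  X = (T̂ − (1 − ρ)μ) / ρ
X = (2.408 − 0.22 × 3.5) / 0.78 = (2.408 − 0.770) / 0.78 = 1.638 / 0.78 = 2.100

2.1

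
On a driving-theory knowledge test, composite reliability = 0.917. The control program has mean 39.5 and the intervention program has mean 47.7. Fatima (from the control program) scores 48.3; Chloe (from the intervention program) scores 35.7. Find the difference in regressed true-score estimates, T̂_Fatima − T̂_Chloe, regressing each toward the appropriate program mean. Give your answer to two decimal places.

10.87

T̂_Fatima = 0.917(48.3) + 0.083(39.5) = 47.5696
T̂_Chloe = 0.917(35.7) + 0.083(47.7) = 36.6960
Difference = 47.5696 − 36.6960 = 10.8736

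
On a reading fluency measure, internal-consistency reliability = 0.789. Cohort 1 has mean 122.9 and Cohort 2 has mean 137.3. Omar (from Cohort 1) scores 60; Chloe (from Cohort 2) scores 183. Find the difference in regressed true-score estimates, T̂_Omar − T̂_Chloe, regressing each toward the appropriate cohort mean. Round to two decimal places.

T̂_Omar = 0.789(60) + 0.211(122.9) = 73.2719
T̂_Chloe = 0.789(183) + 0.211(137.3) = 173.3573
Difference = 73.2719 − 173.3573 = -100.0854

-100.09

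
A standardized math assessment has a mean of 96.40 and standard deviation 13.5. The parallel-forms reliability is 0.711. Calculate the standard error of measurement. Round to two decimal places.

SEM = SD · √(1 − ρ) = 13.5 × √0.289 = 13.5 × 0.5376 = 7.257

7.26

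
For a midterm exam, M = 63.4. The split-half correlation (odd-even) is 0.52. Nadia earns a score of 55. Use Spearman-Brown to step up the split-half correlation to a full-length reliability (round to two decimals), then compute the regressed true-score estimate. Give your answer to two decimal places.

Spearman-Brown: ρ = 2r/(1 + r) = 2(0.52)/(1 + 0.52) = 1.040/1.52 = 0.6842 → 0.68
T̂ = 0.68(55) + 0.32(63.4) = 37.40 + 20.288 = 57.688 → 57.69

57.69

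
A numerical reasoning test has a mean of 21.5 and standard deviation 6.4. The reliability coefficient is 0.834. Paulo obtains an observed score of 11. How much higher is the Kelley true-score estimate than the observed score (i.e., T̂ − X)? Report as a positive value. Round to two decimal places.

T̂ = ρX + (1 − ρ)μ
  = 0.834 × 11 + 0.166 × 21.5
  = 9.174 + 3.5690
  = 12.7430
  ≈ 12.743
T̂ − X = 12.743 − 11 = 1.743 → 1.74

1.74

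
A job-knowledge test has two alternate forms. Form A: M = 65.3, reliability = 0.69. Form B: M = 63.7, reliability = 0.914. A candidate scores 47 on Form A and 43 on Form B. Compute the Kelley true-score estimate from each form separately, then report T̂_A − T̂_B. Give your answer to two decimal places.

7.89

T̂_A = 0.69(47) + 0.31(65.3) = 52.6730
T̂_B = 0.914(43) + 0.086(63.7) = 44.7802
T̂_A − T̂_B = 7.8928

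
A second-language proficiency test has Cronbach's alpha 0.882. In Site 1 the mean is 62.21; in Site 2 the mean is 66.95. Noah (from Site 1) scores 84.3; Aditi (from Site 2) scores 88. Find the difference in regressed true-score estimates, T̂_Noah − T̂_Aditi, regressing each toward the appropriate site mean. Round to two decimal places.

-3.82

T̂_Noah = 0.882(84.3) + 0.118(62.21) = 81.6934
T̂_Aditi = 0.882(88) + 0.118(66.95) = 85.5161
Difference = 81.6934 − 85.5161 = -3.8227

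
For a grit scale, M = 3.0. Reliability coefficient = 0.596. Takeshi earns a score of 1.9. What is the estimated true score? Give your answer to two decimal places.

2.34

Regress the observed score toward the mean by the unreliability: T̂ = 0.596·1.9 + 0.404·3.0 = 1.1324 + 1.2120 = 2.344.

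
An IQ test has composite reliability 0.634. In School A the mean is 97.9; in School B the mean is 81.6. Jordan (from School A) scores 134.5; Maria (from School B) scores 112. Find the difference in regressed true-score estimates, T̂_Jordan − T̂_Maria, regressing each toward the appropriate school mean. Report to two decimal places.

20.23

T̂_Jordan = 0.634(134.5) + 0.366(97.9) = 121.1044
T̂_Maria = 0.634(112) + 0.366(81.6) = 100.8736
Difference = 121.1044 − 100.8736 = 20.2308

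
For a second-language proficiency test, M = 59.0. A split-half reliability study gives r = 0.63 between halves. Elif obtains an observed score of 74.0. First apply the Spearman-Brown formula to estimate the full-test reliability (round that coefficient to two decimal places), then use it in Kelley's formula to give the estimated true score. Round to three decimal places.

Spearman-Brown: ρ = 2r/(1 + r) = 2(0.63)/(1 + 0.63) = 1.260/1.63 = 0.7730 → 0.77
T̂ = 0.77(74.0) + 0.23(59.0) = 56.980 + 13.570 = 70.5500 → 70.550

70.550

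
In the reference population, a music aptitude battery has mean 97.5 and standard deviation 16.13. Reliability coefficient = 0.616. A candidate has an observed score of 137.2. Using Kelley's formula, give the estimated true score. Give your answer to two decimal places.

121.96

T̂ = 0.616(137.2) + 0.384(97.5) = 84.5152 + 37.4400 = 121.955 → 121.96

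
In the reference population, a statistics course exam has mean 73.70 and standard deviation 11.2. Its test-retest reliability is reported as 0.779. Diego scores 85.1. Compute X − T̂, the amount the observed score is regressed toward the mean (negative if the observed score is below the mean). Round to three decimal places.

Weight the observed score by reliability and the mean by (1 − reliability): T̂ = 0.779·85.1 + 0.221·73.70 = 66.2929 + 16.28770 = 82.58060.
X − T̂ = 85.1 − 82.5806 = 2.5194 → 2.519

2.519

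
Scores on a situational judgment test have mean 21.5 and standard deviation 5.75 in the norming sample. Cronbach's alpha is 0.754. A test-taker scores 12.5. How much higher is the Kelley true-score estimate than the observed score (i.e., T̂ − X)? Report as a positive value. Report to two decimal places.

2.21

Kelley's formula gives T̂ = 0.754·12.5 + 0.246·21.5 = 9.4250 + 5.2890 = 14.7140.
T̂ − X = 14.714 − 12.5 = 2.214 → 2.21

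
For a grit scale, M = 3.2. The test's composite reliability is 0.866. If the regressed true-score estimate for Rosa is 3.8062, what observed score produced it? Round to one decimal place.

T̂ = ρX + (1 − ρ)μ  ⇒  X = (T̂ − (1 − ρ)μ) / ρ
X = (3.8062 − 0.134 × 3.2) / 0.866 = (3.8062 − 0.4288) / 0.866 = 3.3774 / 0.866 = 3.900

3.9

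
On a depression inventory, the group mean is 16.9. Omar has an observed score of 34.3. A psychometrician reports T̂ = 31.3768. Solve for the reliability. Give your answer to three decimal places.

0.832

T̂ = ρX + (1 − ρ)μ  ⇒  T̂ − μ = ρ(X − μ)
ρ = (T̂ − μ)/(X − μ) = (31.3768 − 16.9) / (34.3 − 16.9) = 14.4768 / 17.4 = 0.83200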